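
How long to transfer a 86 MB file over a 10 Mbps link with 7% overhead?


Effective throughput = 10 * (1 - 7/100) = 9.3 Mbps
File size in Mb = 86 * 8 = 688 Mb
Time = 688 / 9.3
Time = 73.9785 seconds


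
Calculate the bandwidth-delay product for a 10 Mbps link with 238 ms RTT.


BDP = bandwidth * RTT
= 10 Mbps * 238 ms
= 10 * 1e6 * 238 / 1000 bits
= 2380000 bits
= 297500 bytes
= 290.5273 KB
BDP = 2380000 bits (297500 bytes)


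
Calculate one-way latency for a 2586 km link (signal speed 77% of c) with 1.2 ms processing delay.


Speed = 0.77 * 3e5 km/s = 231000 km/s
Propagation delay = 2586 / 231000 = 0.0112 s = 11.1948 ms
Processing delay = 1.2 ms
Total one-way latency = 12.3948 ms


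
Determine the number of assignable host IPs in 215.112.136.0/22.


Host bits = 32 - 22 = 10
Total addresses = 2^10 = 1024
Usable = total - 2 (network and broadcast)
Usable hosts: 1022


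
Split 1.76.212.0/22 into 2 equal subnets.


New prefix = 22 + 1 = 23
Each subnet has 512 addresses
  1.76.212.0/23
  1.76.214.0/23
Subnets: 1.76.212.0/23, 1.76.214.0/23


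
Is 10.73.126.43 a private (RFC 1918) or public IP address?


RFC 1918 private ranges:
  10.0.0.0/8 (10.0.0.0 - 10.255.255.255)
  172.16.0.0/12 (172.16.0.0 - 172.31.255.255)
  192.168.0.0/16 (192.168.0.0 - 192.168.255.255)
Private (in 10.0.0.0/8)


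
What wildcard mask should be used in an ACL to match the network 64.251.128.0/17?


Subnet mask: 255.255.128.0
Wildcard = 255.255.255.255 - subnet mask
255 - 255 = 0
255 - 255 = 0
255 - 128 = 127
255 - 0 = 255
Wildcard: 0.0.127.255


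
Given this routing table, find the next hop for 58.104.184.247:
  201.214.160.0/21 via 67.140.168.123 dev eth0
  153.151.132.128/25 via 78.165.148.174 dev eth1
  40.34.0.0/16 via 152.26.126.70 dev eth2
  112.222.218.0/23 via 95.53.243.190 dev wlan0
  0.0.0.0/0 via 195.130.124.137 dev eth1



Longest prefix match for 58.104.184.247:
  /21 201.214.160.0: no
  /25 153.151.132.128: no
  /16 40.34.0.0: no
  /23 112.222.218.0: no
  /0 0.0.0.0: MATCH
Selected: next-hop 195.130.124.137 via eth1 (matched /0)


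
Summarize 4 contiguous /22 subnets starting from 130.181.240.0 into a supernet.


Original prefix: /22
Number of subnets: 4 = 2^2
New prefix = 22 - 2 = 20
Supernet: 130.181.240.0/20


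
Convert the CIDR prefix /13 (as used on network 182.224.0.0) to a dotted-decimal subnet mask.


/13 means 13 network bits, 19 host bits
Binary: 11111111111110000000000000000000
Mask: 255.248.0.0


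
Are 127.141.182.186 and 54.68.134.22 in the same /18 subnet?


Mask: 255.255.192.0
127.141.182.186 AND mask = 127.141.128.0
54.68.134.22 AND mask = 54.68.128.0
No, different subnets (127.141.128.0 vs 54.68.128.0)


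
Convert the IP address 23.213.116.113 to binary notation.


23 = 00010111
213 = 11010101
116 = 01110100
113 = 01110001
Binary: 00010111.11010101.01110100.01110001


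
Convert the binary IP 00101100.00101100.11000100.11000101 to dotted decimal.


00101100 = 44
00101100 = 44
11000100 = 196
11000101 = 197
IP: 44.44.196.197


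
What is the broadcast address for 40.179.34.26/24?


Network: 40.179.34.0/24
Host bits = 8
Set all host bits to 1:
Broadcast: 40.179.34.255


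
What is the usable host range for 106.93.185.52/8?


Network: 106.0.0.0
Broadcast: 106.255.255.255
First usable = network + 1
Last usable = broadcast - 1
Range: 106.0.0.1 to 106.255.255.254


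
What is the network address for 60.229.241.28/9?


IP:   00111100.11100101.11110001.00011100
Mask: 11111111.10000000.00000000.00000000
AND operation:
Net:  00111100.10000000.00000000.00000000
Network: 60.128.0.0/9


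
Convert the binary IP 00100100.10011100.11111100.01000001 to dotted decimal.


00100100 = 36
10011100 = 156
11111100 = 252
01000001 = 65
IP: 36.156.252.65


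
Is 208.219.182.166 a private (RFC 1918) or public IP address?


RFC 1918 private ranges:
  10.0.0.0/8 (10.0.0.0 - 10.255.255.255)
  172.16.0.0/12 (172.16.0.0 - 172.31.255.255)
  192.168.0.0/16 (192.168.0.0 - 192.168.255.255)
Public (not in any RFC 1918 range)


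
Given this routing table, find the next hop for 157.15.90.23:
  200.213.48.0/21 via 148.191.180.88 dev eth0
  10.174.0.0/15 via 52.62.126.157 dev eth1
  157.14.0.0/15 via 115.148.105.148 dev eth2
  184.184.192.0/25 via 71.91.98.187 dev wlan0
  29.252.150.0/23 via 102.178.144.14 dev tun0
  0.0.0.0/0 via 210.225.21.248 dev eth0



Longest prefix match for 157.15.90.23:
  /21 200.213.48.0: no
  /15 10.174.0.0: no
  /15 157.14.0.0: MATCH
  /25 184.184.192.0: no
  /23 29.252.150.0: no
  /0 0.0.0.0: MATCH
Selected: next-hop 115.148.105.148 via eth2 (matched /15)


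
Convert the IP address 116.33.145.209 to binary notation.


116 = 01110100
33 = 00100001
145 = 10010001
209 = 11010001
Binary: 01110100.00100001.10010001.11010001


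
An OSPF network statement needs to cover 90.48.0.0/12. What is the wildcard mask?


Subnet mask: 255.240.0.0
Wildcard = 255.255.255.255 - subnet mask
255 - 255 = 0
255 - 240 = 15
255 - 0 = 255
255 - 0 = 255
Wildcard: 0.15.255.255


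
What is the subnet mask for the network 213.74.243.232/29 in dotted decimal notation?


/29 means 29 network bits, 3 host bits
Binary: 11111111111111111111111111111000
Mask: 255.255.255.248


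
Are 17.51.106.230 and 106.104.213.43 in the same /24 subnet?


Mask: 255.255.255.0
17.51.106.230 AND mask = 17.51.106.0
106.104.213.43 AND mask = 106.104.213.0
No, different subnets (17.51.106.0 vs 106.104.213.0)


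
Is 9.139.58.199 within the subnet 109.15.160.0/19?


Subnet network: 109.15.160.0
Test IP AND mask: 9.139.32.0
No, 9.139.58.199 is not in 109.15.160.0/19


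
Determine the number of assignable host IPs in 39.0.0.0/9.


Host bits = 32 - 9 = 23
Total addresses = 2^23 = 8388608
Usable = total - 2 (network and broadcast)
Usable hosts: 8388606


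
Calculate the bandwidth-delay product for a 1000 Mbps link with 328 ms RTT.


BDP = bandwidth * RTT
= 1000 Mbps * 328 ms
= 1000 * 1e6 * 328 / 1000 bits
= 328000000 bits
= 41000000 bytes
= 40039.0625 KB
BDP = 328000000 bits (41000000 bytes)


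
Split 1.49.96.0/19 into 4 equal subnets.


New prefix = 19 + 2 = 21
Each subnet has 2048 addresses
  1.49.96.0/21
  1.49.104.0/21
  1.49.112.0/21
  1.49.120.0/21
Subnets: 1.49.96.0/21, 1.49.104.0/21, 1.49.112.0/21, 1.49.120.0/21


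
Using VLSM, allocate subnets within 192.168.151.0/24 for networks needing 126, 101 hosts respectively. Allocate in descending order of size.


126 hosts -> /25 (126 usable): 192.168.151.0/25
101 hosts -> /25 (126 usable): 192.168.151.128/25
Allocation: 192.168.151.0/25 (126 hosts, 126 usable); 192.168.151.128/25 (101 hosts, 126 usable)


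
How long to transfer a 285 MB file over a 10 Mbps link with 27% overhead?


Effective throughput = 10 * (1 - 27/100) = 7.3 Mbps
File size in Mb = 285 * 8 = 2280 Mb
Time = 2280 / 7.3
Time = 312.3288 seconds


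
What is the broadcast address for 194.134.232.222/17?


Network: 194.134.128.0/17
Host bits = 15
Set all host bits to 1:
Broadcast: 194.134.255.255


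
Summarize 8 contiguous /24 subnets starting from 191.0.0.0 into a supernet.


Original prefix: /24
Number of subnets: 8 = 2^3
New prefix = 24 - 3 = 21
Supernet: 191.0.0.0/21


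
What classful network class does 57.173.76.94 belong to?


First octet: 57
Binary: 00111001
0xxxxxxx -> Class A (1-126)
Class A, default mask 255.0.0.0 (/8)


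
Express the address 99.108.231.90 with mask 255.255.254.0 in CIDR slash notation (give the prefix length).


Binary: 11111111.11111111.11111110.00000000
Count leading 1s
Prefix: /23


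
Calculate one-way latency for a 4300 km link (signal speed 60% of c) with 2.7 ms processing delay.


Speed = 0.6 * 3e5 km/s = 180000 km/s
Propagation delay = 4300 / 180000 = 0.0239 s = 23.8889 ms
Processing delay = 2.7 ms
Total one-way latency = 26.5889 ms


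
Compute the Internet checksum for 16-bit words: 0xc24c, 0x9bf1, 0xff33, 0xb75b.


Sum all words (with carry folding):
+ 0xc24c = 0xc24c
+ 0x9bf1 = 0x5e3e
+ 0xff33 = 0x5d72
+ 0xb75b = 0x14ce
One's complement: ~0x14ce
Checksum = 0xeb31


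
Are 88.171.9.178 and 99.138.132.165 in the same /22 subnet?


Mask: 255.255.252.0
88.171.9.178 AND mask = 88.171.8.0
99.138.132.165 AND mask = 99.138.132.0
No, different subnets (88.171.8.0 vs 99.138.132.0)


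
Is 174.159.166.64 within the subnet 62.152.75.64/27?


Subnet network: 62.152.75.64
Test IP AND mask: 174.159.166.64
No, 174.159.166.64 is not in 62.152.75.64/27


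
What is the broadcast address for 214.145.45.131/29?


Network: 214.145.45.128/29
Host bits = 3
Set all host bits to 1:
Broadcast: 214.145.45.135


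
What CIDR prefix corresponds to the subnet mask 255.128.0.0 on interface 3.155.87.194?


Binary: 11111111.10000000.00000000.00000000
Count leading 1s
Prefix: /9


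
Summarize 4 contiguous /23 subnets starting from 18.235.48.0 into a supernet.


Original prefix: /23
Number of subnets: 4 = 2^2
New prefix = 23 - 2 = 21
Supernet: 18.235.48.0/21


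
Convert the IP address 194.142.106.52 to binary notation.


194 = 11000010
142 = 10001110
106 = 01101010
52 = 00110100
Binary: 11000010.10001110.01101010.00110100


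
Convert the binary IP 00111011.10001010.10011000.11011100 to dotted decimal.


00111011 = 59
10001010 = 138
10011000 = 152
11011100 = 220
IP: 59.138.152.220


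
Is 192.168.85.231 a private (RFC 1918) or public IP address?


RFC 1918 private ranges:
  10.0.0.0/8 (10.0.0.0 - 10.255.255.255)
  172.16.0.0/12 (172.16.0.0 - 172.31.255.255)
  192.168.0.0/16 (192.168.0.0 - 192.168.255.255)
Private (in 192.168.0.0/16)


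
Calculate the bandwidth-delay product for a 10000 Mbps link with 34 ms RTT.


BDP = bandwidth * RTT
= 10000 Mbps * 34 ms
= 10000 * 1e6 * 34 / 1000 bits
= 340000000 bits
= 42500000 bytes
= 41503.9062 KB
BDP = 340000000 bits (42500000 bytes)


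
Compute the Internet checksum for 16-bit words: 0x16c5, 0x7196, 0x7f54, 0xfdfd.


Sum all words (with carry folding):
+ 0x16c5 = 0x16c5
+ 0x7196 = 0x885b
+ 0x7f54 = 0x07b0
+ 0xfdfd = 0x05ae
One's complement: ~0x05ae
Checksum = 0xfa51


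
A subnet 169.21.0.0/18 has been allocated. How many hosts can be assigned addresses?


Host bits = 32 - 18 = 14
Total addresses = 2^14 = 16384
Usable = total - 2 (network and broadcast)
Usable hosts: 16382


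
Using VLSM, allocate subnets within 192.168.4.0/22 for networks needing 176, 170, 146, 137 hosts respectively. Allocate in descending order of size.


176 hosts -> /24 (254 usable): 192.168.4.0/24
170 hosts -> /24 (254 usable): 192.168.5.0/24
146 hosts -> /24 (254 usable): 192.168.6.0/24
137 hosts -> /24 (254 usable): 192.168.7.0/24
Allocation: 192.168.4.0/24 (176 hosts, 254 usable); 192.168.5.0/24 (170 hosts, 254 usable); 192.168.6.0/24 (146 hosts, 254 usable); 192.168.7.0/24 (137 hosts, 254 usable)


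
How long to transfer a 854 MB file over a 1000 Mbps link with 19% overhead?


Effective throughput = 1000 * (1 - 19/100) = 810 Mbps
File size in Mb = 854 * 8 = 6832 Mb
Time = 6832 / 810
Time = 8.4346 seconds


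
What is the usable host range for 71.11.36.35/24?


Network: 71.11.36.0
Broadcast: 71.11.36.255
First usable = network + 1
Last usable = broadcast - 1
Range: 71.11.36.1 to 71.11.36.254


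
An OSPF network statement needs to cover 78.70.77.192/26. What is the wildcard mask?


Subnet mask: 255.255.255.192
Wildcard = 255.255.255.255 - subnet mask
255 - 255 = 0
255 - 255 = 0
255 - 255 = 0
255 - 192 = 63
Wildcard: 0.0.0.63


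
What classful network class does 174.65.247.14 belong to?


First octet: 174
Binary: 10101110
10xxxxxx -> Class B (128-191)
Class B, default mask 255.255.0.0 (/16)


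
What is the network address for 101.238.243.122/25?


IP:   01100101.11101110.11110011.01111010
Mask: 11111111.11111111.11111111.10000000
AND operation:
Net:  01100101.11101110.11110011.00000000
Network: 101.238.243.0/25


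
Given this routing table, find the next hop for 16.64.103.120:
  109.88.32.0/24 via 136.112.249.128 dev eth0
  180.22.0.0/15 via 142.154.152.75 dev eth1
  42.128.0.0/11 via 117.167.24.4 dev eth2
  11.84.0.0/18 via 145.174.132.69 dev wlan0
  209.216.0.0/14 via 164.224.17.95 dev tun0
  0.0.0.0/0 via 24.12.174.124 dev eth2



Longest prefix match for 16.64.103.120:
  /24 109.88.32.0: no
  /15 180.22.0.0: no
  /11 42.128.0.0: no
  /18 11.84.0.0: no
  /14 209.216.0.0: no
  /0 0.0.0.0: MATCH
Selected: next-hop 24.12.174.124 via eth2 (matched /0)


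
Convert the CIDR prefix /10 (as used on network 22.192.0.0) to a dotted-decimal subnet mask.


/10 means 10 network bits, 22 host bits
Binary: 11111111110000000000000000000000
Mask: 255.192.0.0


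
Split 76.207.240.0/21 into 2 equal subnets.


New prefix = 21 + 1 = 22
Each subnet has 1024 addresses
  76.207.240.0/22
  76.207.244.0/22
Subnets: 76.207.240.0/22, 76.207.244.0/22


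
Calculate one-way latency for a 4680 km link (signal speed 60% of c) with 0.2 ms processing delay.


Speed = 0.6 * 3e5 km/s = 180000 km/s
Propagation delay = 4680 / 180000 = 0.026 s = 26 ms
Processing delay = 0.2 ms
Total one-way latency = 26.2 ms


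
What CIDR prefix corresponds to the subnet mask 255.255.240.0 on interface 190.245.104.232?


Binary: 11111111.11111111.11110000.00000000
Count leading 1s
Prefix: /20


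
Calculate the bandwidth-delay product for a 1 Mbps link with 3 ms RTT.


BDP = bandwidth * RTT
= 1 Mbps * 3 ms
= 1 * 1e6 * 3 / 1000 bits
= 3000 bits
= 375 bytes
BDP = 3000 bits (375 bytes)


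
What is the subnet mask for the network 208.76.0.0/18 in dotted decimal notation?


/18 means 18 network bits, 14 host bits
Binary: 11111111111111111100000000000000
Mask: 255.255.192.0


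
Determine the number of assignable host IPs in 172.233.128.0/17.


Host bits = 32 - 17 = 15
Total addresses = 2^15 = 32768
Usable = total - 2 (network and broadcast)
Usable hosts: 32766


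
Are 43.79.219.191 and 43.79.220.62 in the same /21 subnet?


Mask: 255.255.248.0
43.79.219.191 AND mask = 43.79.216.0
43.79.220.62 AND mask = 43.79.216.0
Yes, same subnet (43.79.216.0)


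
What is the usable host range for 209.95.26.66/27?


Network: 209.95.26.64
Broadcast: 209.95.26.95
First usable = network + 1
Last usable = broadcast - 1
Range: 209.95.26.65 to 209.95.26.94


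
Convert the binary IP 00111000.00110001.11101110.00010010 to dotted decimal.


00111000 = 56
00110001 = 49
11101110 = 238
00010010 = 18
IP: 56.49.238.18


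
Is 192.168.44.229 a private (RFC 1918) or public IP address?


RFC 1918 private ranges:
  10.0.0.0/8 (10.0.0.0 - 10.255.255.255)
  172.16.0.0/12 (172.16.0.0 - 172.31.255.255)
  192.168.0.0/16 (192.168.0.0 - 192.168.255.255)
Private (in 192.168.0.0/16)


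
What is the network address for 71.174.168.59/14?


IP:   01000111.10101110.10101000.00111011
Mask: 11111111.11111100.00000000.00000000
AND operation:
Net:  01000111.10101100.00000000.00000000
Network: 71.172.0.0/14


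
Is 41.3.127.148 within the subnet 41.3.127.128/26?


Subnet network: 41.3.127.128
Test IP AND mask: 41.3.127.128
Yes, 41.3.127.148 is in 41.3.127.128/26


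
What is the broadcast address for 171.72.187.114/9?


Network: 171.0.0.0/9
Host bits = 23
Set all host bits to 1:
Broadcast: 171.127.255.255


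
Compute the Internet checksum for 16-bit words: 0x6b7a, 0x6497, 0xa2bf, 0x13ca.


Sum all words (with carry folding):
+ 0x6b7a = 0x6b7a
+ 0x6497 = 0xd011
+ 0xa2bf = 0x72d1
+ 0x13ca = 0x869b
One's complement: ~0x869b
Checksum = 0x7964


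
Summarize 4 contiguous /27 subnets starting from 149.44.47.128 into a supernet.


Original prefix: /27
Number of subnets: 4 = 2^2
New prefix = 27 - 2 = 25
Supernet: 149.44.47.128/25


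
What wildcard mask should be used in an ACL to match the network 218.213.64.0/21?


Subnet mask: 255.255.248.0
Wildcard = 255.255.255.255 - subnet mask
255 - 255 = 0
255 - 255 = 0
255 - 248 = 7
255 - 0 = 255
Wildcard: 0.0.7.255


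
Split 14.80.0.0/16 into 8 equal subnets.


New prefix = 16 + 3 = 19
Each subnet has 8192 addresses
  14.80.0.0/19
  14.80.32.0/19
  14.80.64.0/19
  14.80.96.0/19
  14.80.128.0/19
  14.80.160.0/19
  14.80.192.0/19
  14.80.224.0/19
Subnets: 14.80.0.0/19, 14.80.32.0/19, 14.80.64.0/19, 14.80.96.0/19, 14.80.128.0/19, 14.80.160.0/19, 14.80.192.0/19, 14.80.224.0/19


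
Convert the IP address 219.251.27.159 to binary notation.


219 = 11011011
251 = 11111011
27 = 00011011
159 = 10011111
Binary: 11011011.11111011.00011011.10011111


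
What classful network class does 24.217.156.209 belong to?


First octet: 24
Binary: 00011000
0xxxxxxx -> Class A (1-126)
Class A, default mask 255.0.0.0 (/8)


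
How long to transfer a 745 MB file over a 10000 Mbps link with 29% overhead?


Effective throughput = 10000 * (1 - 29/100) = 7100 Mbps
File size in Mb = 745 * 8 = 5960 Mb
Time = 5960 / 7100
Time = 0.8394 seconds


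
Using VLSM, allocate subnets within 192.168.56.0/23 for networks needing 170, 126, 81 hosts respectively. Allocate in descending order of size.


170 hosts -> /24 (254 usable): 192.168.56.0/24
126 hosts -> /25 (126 usable): 192.168.57.0/25
81 hosts -> /25 (126 usable): 192.168.57.128/25
Allocation: 192.168.56.0/24 (170 hosts, 254 usable); 192.168.57.0/25 (126 hosts, 126 usable); 192.168.57.128/25 (81 hosts, 126 usable)


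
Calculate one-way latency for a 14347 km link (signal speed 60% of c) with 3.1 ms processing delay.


Speed = 0.6 * 3e5 km/s = 180000 km/s
Propagation delay = 14347 / 180000 = 0.0797 s = 79.7056 ms
Processing delay = 3.1 ms
Total one-way latency = 82.8056 ms


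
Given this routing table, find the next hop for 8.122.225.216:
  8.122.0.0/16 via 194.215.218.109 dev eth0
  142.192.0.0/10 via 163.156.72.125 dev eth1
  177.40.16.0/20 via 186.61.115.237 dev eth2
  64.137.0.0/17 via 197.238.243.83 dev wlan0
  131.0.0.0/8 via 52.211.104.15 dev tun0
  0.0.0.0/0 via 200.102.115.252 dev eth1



Longest prefix match for 8.122.225.216:
  /16 8.122.0.0: MATCH
  /10 142.192.0.0: no
  /20 177.40.16.0: no
  /17 64.137.0.0: no
  /8 131.0.0.0: no
  /0 0.0.0.0: MATCH
Selected: next-hop 194.215.218.109 via eth0 (matched /16)


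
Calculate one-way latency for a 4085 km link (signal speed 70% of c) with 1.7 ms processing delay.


Speed = 0.7 * 3e5 km/s = 210000 km/s
Propagation delay = 4085 / 210000 = 0.0195 s = 19.4524 ms
Processing delay = 1.7 ms
Total one-way latency = 21.1524 ms


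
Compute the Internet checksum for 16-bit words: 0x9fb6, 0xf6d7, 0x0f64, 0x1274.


Sum all words (with carry folding):
+ 0x9fb6 = 0x9fb6
+ 0xf6d7 = 0x968e
+ 0x0f64 = 0xa5f2
+ 0x1274 = 0xb866
One's complement: ~0xb866
Checksum = 0x4799


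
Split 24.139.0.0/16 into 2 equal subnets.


New prefix = 16 + 1 = 17
Each subnet has 32768 addresses
  24.139.0.0/17
  24.139.128.0/17
Subnets: 24.139.0.0/17, 24.139.128.0/17


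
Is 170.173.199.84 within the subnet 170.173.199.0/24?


Subnet network: 170.173.199.0
Test IP AND mask: 170.173.199.0
Yes, 170.173.199.84 is in 170.173.199.0/24


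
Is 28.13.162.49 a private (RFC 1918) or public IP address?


RFC 1918 private ranges:
  10.0.0.0/8 (10.0.0.0 - 10.255.255.255)
  172.16.0.0/12 (172.16.0.0 - 172.31.255.255)
  192.168.0.0/16 (192.168.0.0 - 192.168.255.255)
Public (not in any RFC 1918 range)


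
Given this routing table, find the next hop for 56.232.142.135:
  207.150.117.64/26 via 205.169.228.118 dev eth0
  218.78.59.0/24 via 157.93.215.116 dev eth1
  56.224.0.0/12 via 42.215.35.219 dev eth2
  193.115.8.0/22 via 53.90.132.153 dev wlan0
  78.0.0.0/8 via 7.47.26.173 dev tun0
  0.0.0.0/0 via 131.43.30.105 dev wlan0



Longest prefix match for 56.232.142.135:
  /26 207.150.117.64: no
  /24 218.78.59.0: no
  /12 56.224.0.0: MATCH
  /22 193.115.8.0: no
  /8 78.0.0.0: no
  /0 0.0.0.0: MATCH
Selected: next-hop 42.215.35.219 via eth2 (matched /12)


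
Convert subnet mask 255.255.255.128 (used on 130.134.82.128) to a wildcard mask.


Subnet mask: 255.255.255.128
Wildcard = 255.255.255.255 - subnet mask
255 - 255 = 0
255 - 255 = 0
255 - 255 = 0
255 - 128 = 127
Wildcard: 0.0.0.127


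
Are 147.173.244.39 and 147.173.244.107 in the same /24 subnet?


Mask: 255.255.255.0
147.173.244.39 AND mask = 147.173.244.0
147.173.244.107 AND mask = 147.173.244.0
Yes, same subnet (147.173.244.0)


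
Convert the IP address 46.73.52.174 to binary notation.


46 = 00101110
73 = 01001001
52 = 00110100
174 = 10101110
Binary: 00101110.01001001.00110100.10101110


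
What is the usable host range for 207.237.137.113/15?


Network: 207.236.0.0
Broadcast: 207.237.255.255
First usable = network + 1
Last usable = broadcast - 1
Range: 207.236.0.1 to 207.237.255.254


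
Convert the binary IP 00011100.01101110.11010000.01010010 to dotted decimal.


00011100 = 28
01101110 = 110
11010000 = 208
01010010 = 82
IP: 28.110.208.82


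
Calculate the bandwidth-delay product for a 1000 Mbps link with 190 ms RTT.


BDP = bandwidth * RTT
= 1000 Mbps * 190 ms
= 1000 * 1e6 * 190 / 1000 bits
= 190000000 bits
= 23750000 bytes
= 23193.3594 KB
BDP = 190000000 bits (23750000 bytes)


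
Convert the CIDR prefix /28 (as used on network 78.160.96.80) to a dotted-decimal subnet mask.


/28 means 28 network bits, 4 host bits
Binary: 11111111111111111111111111110000
Mask: 255.255.255.240


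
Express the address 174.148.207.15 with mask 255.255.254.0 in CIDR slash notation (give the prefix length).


Binary: 11111111.11111111.11111110.00000000
Count leading 1s
Prefix: /23


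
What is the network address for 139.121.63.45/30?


IP:   10001011.01111001.00111111.00101101
Mask: 11111111.11111111.11111111.11111100
AND operation:
Net:  10001011.01111001.00111111.00101100
Network: 139.121.63.44/30


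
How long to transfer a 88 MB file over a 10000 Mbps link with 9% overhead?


Effective throughput = 10000 * (1 - 9/100) = 9100 Mbps
File size in Mb = 88 * 8 = 704 Mb
Time = 704 / 9100
Time = 0.0774 seconds


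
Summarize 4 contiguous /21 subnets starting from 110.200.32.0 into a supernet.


Original prefix: /21
Number of subnets: 4 = 2^2
New prefix = 21 - 2 = 19
Supernet: 110.200.32.0/19


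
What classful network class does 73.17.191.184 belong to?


First octet: 73
Binary: 01001001
0xxxxxxx -> Class A (1-126)
Class A, default mask 255.0.0.0 (/8)


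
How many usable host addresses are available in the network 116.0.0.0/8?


Host bits = 32 - 8 = 24
Total addresses = 2^24 = 16777216
Usable = total - 2 (network and broadcast)
Usable hosts: 16777214


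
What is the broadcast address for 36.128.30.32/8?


Network: 36.0.0.0/8
Host bits = 24
Set all host bits to 1:
Broadcast: 36.255.255.255


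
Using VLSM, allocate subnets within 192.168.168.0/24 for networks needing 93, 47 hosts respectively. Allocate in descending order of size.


93 hosts -> /25 (126 usable): 192.168.168.0/25
47 hosts -> /26 (62 usable): 192.168.168.128/26
Allocation: 192.168.168.0/25 (93 hosts, 126 usable); 192.168.168.128/26 (47 hosts, 62 usable)


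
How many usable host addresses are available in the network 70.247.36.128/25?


Host bits = 32 - 25 = 7
Total addresses = 2^7 = 128
Usable = total - 2 (network and broadcast)
Usable hosts: 126


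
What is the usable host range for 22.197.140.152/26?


Network: 22.197.140.128
Broadcast: 22.197.140.191
First usable = network + 1
Last usable = broadcast - 1
Range: 22.197.140.129 to 22.197.140.190


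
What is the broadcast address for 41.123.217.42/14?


Network: 41.120.0.0/14
Host bits = 18
Set all host bits to 1:
Broadcast: 41.123.255.255


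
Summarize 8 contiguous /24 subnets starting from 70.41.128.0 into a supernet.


Original prefix: /24
Number of subnets: 8 = 2^3
New prefix = 24 - 3 = 21
Supernet: 70.41.128.0/21


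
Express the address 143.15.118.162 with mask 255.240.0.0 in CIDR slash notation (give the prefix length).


Binary: 11111111.11110000.00000000.00000000
Count leading 1s
Prefix: /12


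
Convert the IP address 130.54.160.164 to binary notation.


130 = 10000010
54 = 00110110
160 = 10100000
164 = 10100100
Binary: 10000010.00110110.10100000.10100100


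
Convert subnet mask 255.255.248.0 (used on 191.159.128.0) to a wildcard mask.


Subnet mask: 255.255.248.0
Wildcard = 255.255.255.255 - subnet mask
255 - 255 = 0
255 - 255 = 0
255 - 248 = 7
255 - 0 = 255
Wildcard: 0.0.7.255


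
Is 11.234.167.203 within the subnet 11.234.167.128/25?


Subnet network: 11.234.167.128
Test IP AND mask: 11.234.167.128
Yes, 11.234.167.203 is in 11.234.167.128/25


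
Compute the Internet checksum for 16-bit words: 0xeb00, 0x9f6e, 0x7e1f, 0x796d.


Sum all words (with carry folding):
+ 0xeb00 = 0xeb00
+ 0x9f6e = 0x8a6f
+ 0x7e1f = 0x088f
+ 0x796d = 0x81fc
One's complement: ~0x81fc
Checksum = 0x7e03


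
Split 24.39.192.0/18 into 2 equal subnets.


New prefix = 18 + 1 = 19
Each subnet has 8192 addresses
  24.39.192.0/19
  24.39.224.0/19
Subnets: 24.39.192.0/19, 24.39.224.0/19


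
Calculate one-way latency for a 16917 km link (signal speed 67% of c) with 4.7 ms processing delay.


Speed = 0.67 * 3e5 km/s = 201000 km/s
Propagation delay = 16917 / 201000 = 0.0842 s = 84.1642 ms
Processing delay = 4.7 ms
Total one-way latency = 88.8642 ms


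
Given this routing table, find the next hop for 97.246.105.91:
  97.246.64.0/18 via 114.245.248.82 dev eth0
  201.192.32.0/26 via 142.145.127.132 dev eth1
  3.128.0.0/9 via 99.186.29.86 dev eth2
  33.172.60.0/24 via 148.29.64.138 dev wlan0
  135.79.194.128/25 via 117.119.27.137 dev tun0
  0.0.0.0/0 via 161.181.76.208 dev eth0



Longest prefix match for 97.246.105.91:
  /18 97.246.64.0: MATCH
  /26 201.192.32.0: no
  /9 3.128.0.0: no
  /24 33.172.60.0: no
  /25 135.79.194.128: no
  /0 0.0.0.0: MATCH
Selected: next-hop 114.245.248.82 via eth0 (matched /18)


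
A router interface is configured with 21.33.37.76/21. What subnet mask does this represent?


/21 means 21 network bits, 11 host bits
Binary: 11111111111111111111100000000000
Mask: 255.255.248.0


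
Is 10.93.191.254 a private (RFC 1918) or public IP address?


RFC 1918 private ranges:
  10.0.0.0/8 (10.0.0.0 - 10.255.255.255)
  172.16.0.0/12 (172.16.0.0 - 172.31.255.255)
  192.168.0.0/16 (192.168.0.0 - 192.168.255.255)
Private (in 10.0.0.0/8)


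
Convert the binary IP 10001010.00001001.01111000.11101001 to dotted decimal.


10001010 = 138
00001001 = 9
01111000 = 120
11101001 = 233
IP: 138.9.120.233


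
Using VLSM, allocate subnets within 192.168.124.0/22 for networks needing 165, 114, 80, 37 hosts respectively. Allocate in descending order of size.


165 hosts -> /24 (254 usable): 192.168.124.0/24
114 hosts -> /25 (126 usable): 192.168.125.0/25
80 hosts -> /25 (126 usable): 192.168.125.128/25
37 hosts -> /26 (62 usable): 192.168.126.0/26
Allocation: 192.168.124.0/24 (165 hosts, 254 usable); 192.168.125.0/25 (114 hosts, 126 usable); 192.168.125.128/25 (80 hosts, 126 usable); 192.168.126.0/26 (37 hosts, 62 usable)


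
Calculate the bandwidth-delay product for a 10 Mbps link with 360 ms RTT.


BDP = bandwidth * RTT
= 10 Mbps * 360 ms
= 10 * 1e6 * 360 / 1000 bits
= 3600000 bits
= 450000 bytes
= 439.4531 KB
BDP = 3600000 bits (450000 bytes)


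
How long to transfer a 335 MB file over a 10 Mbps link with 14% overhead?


Effective throughput = 10 * (1 - 14/100) = 8.6 Mbps
File size in Mb = 335 * 8 = 2680 Mb
Time = 2680 / 8.6
Time = 311.6279 seconds


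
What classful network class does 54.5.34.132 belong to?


First octet: 54
Binary: 00110110
0xxxxxxx -> Class A (1-126)
Class A, default mask 255.0.0.0 (/8)


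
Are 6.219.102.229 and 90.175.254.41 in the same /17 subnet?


Mask: 255.255.128.0
6.219.102.229 AND mask = 6.219.0.0
90.175.254.41 AND mask = 90.175.128.0
No, different subnets (6.219.0.0 vs 90.175.128.0)


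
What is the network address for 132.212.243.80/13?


IP:   10000100.11010100.11110011.01010000
Mask: 11111111.11111000.00000000.00000000
AND operation:
Net:  10000100.11010000.00000000.00000000
Network: 132.208.0.0/13


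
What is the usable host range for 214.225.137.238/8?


Network: 214.0.0.0
Broadcast: 214.255.255.255
First usable = network + 1
Last usable = broadcast - 1
Range: 214.0.0.1 to 214.255.255.254


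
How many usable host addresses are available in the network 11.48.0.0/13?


Host bits = 32 - 13 = 19
Total addresses = 2^19 = 524288
Usable = total - 2 (network and broadcast)
Usable hosts: 524286


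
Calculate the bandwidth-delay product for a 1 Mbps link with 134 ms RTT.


BDP = bandwidth * RTT
= 1 Mbps * 134 ms
= 1 * 1e6 * 134 / 1000 bits
= 134000 bits
= 16750 bytes
= 16.3574 KB
BDP = 134000 bits (16750 bytes)


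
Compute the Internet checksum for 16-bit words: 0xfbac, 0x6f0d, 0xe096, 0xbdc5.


Sum all words (with carry folding):
+ 0xfbac = 0xfbac
+ 0x6f0d = 0x6aba
+ 0xe096 = 0x4b51
+ 0xbdc5 = 0x0917
One's complement: ~0x0917
Checksum = 0xf6e8


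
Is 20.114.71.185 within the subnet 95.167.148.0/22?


Subnet network: 95.167.148.0
Test IP AND mask: 20.114.68.0
No, 20.114.71.185 is not in 95.167.148.0/22


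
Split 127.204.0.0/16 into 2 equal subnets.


New prefix = 16 + 1 = 17
Each subnet has 32768 addresses
  127.204.0.0/17
  127.204.128.0/17
Subnets: 127.204.0.0/17, 127.204.128.0/17


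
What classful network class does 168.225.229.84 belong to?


First octet: 168
Binary: 10101000
10xxxxxx -> Class B (128-191)
Class B, default mask 255.255.0.0 (/16)


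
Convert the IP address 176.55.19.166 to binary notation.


176 = 10110000
55 = 00110111
19 = 00010011
166 = 10100110
Binary: 10110000.00110111.00010011.10100110


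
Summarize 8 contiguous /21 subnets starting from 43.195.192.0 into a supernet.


Original prefix: /21
Number of subnets: 8 = 2^3
New prefix = 21 - 3 = 18
Supernet: 43.195.192.0/18


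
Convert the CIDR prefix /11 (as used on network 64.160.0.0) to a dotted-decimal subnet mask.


/11 means 11 network bits, 21 host bits
Binary: 11111111111000000000000000000000
Mask: 255.224.0.0


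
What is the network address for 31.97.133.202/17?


IP:   00011111.01100001.10000101.11001010
Mask: 11111111.11111111.10000000.00000000
AND operation:
Net:  00011111.01100001.10000000.00000000
Network: 31.97.128.0/17


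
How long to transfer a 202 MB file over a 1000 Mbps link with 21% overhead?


Effective throughput = 1000 * (1 - 21/100) = 790 Mbps
File size in Mb = 202 * 8 = 1616 Mb
Time = 1616 / 790
Time = 2.0456 seconds


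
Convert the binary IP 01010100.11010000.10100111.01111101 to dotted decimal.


01010100 = 84
11010000 = 208
10100111 = 167
01111101 = 125
IP: 84.208.167.125


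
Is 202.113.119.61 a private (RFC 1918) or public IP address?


RFC 1918 private ranges:
  10.0.0.0/8 (10.0.0.0 - 10.255.255.255)
  172.16.0.0/12 (172.16.0.0 - 172.31.255.255)
  192.168.0.0/16 (192.168.0.0 - 192.168.255.255)
Public (not in any RFC 1918 range)


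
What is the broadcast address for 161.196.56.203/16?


Network: 161.196.0.0/16
Host bits = 16
Set all host bits to 1:
Broadcast: 161.196.255.255


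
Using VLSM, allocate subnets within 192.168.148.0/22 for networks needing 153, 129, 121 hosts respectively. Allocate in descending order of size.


153 hosts -> /24 (254 usable): 192.168.148.0/24
129 hosts -> /24 (254 usable): 192.168.149.0/24
121 hosts -> /25 (126 usable): 192.168.150.0/25
Allocation: 192.168.148.0/24 (153 hosts, 254 usable); 192.168.149.0/24 (129 hosts, 254 usable); 192.168.150.0/25 (121 hosts, 126 usable)


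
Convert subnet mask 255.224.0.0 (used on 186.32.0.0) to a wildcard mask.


Subnet mask: 255.224.0.0
Wildcard = 255.255.255.255 - subnet mask
255 - 255 = 0
255 - 224 = 31
255 - 0 = 255
255 - 0 = 255
Wildcard: 0.31.255.255


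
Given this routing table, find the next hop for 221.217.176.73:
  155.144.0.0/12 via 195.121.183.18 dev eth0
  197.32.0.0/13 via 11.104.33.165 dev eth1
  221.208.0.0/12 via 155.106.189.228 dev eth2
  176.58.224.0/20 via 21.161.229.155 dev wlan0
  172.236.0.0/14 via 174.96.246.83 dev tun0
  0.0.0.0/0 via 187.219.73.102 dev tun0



Longest prefix match for 221.217.176.73:
  /12 155.144.0.0: no
  /13 197.32.0.0: no
  /12 221.208.0.0: MATCH
  /20 176.58.224.0: no
  /14 172.236.0.0: no
  /0 0.0.0.0: MATCH
Selected: next-hop 155.106.189.228 via eth2 (matched /12)


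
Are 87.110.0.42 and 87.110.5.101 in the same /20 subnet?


Mask: 255.255.240.0
87.110.0.42 AND mask = 87.110.0.0
87.110.5.101 AND mask = 87.110.0.0
Yes, same subnet (87.110.0.0)


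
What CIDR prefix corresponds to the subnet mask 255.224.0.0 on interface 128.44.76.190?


Binary: 11111111.11100000.00000000.00000000
Count leading 1s
Prefix: /11


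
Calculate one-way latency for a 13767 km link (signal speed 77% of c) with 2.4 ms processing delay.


Speed = 0.77 * 3e5 km/s = 231000 km/s
Propagation delay = 13767 / 231000 = 0.0596 s = 59.5974 ms
Processing delay = 2.4 ms
Total one-way latency = 61.9974 ms


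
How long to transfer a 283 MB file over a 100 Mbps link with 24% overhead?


Effective throughput = 100 * (1 - 24/100) = 76 Mbps
File size in Mb = 283 * 8 = 2264 Mb
Time = 2264 / 76
Time = 29.7895 seconds


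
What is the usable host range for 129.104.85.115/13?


Network: 129.104.0.0
Broadcast: 129.111.255.255
First usable = network + 1
Last usable = broadcast - 1
Range: 129.104.0.1 to 129.111.255.254


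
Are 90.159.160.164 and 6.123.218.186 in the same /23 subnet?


Mask: 255.255.254.0
90.159.160.164 AND mask = 90.159.160.0
6.123.218.186 AND mask = 6.123.218.0
No, different subnets (90.159.160.0 vs 6.123.218.0)


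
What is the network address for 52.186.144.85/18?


IP:   00110100.10111010.10010000.01010101
Mask: 11111111.11111111.11000000.00000000
AND operation:
Net:  00110100.10111010.10000000.00000000
Network: 52.186.128.0/18


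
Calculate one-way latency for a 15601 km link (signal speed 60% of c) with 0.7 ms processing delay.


Speed = 0.6 * 3e5 km/s = 180000 km/s
Propagation delay = 15601 / 180000 = 0.0867 s = 86.6722 ms
Processing delay = 0.7 ms
Total one-way latency = 87.3722 ms


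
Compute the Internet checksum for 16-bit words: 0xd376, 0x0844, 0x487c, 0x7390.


Sum all words (with carry folding):
+ 0xd376 = 0xd376
+ 0x0844 = 0xdbba
+ 0x487c = 0x2437
+ 0x7390 = 0x97c7
One's complement: ~0x97c7
Checksum = 0x6838


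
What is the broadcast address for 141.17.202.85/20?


Network: 141.17.192.0/20
Host bits = 12
Set all host bits to 1:
Broadcast: 141.17.207.255


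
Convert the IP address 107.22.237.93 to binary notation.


107 = 01101011
22 = 00010110
237 = 11101101
93 = 01011101
Binary: 01101011.00010110.11101101.01011101


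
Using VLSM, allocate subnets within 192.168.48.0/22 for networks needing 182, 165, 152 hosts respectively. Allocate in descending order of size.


182 hosts -> /24 (254 usable): 192.168.48.0/24
165 hosts -> /24 (254 usable): 192.168.49.0/24
152 hosts -> /24 (254 usable): 192.168.50.0/24
Allocation: 192.168.48.0/24 (182 hosts, 254 usable); 192.168.49.0/24 (165 hosts, 254 usable); 192.168.50.0/24 (152 hosts, 254 usable)


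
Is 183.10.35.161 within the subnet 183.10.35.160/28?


Subnet network: 183.10.35.160
Test IP AND mask: 183.10.35.160
Yes, 183.10.35.161 is in 183.10.35.160/28


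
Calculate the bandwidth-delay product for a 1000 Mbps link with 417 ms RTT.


BDP = bandwidth * RTT
= 1000 Mbps * 417 ms
= 1000 * 1e6 * 417 / 1000 bits
= 417000000 bits
= 52125000 bytes
= 50903.3203 KB
BDP = 417000000 bits (52125000 bytes)


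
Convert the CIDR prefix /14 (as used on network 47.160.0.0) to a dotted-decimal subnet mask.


/14 means 14 network bits, 18 host bits
Binary: 11111111111111000000000000000000
Mask: 255.252.0.0


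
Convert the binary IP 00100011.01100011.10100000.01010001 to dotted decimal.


00100011 = 35
01100011 = 99
10100000 = 160
01010001 = 81
IP: 35.99.160.81


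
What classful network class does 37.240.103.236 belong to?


First octet: 37
Binary: 00100101
0xxxxxxx -> Class A (1-126)
Class A, default mask 255.0.0.0 (/8)


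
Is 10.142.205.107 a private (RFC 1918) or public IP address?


RFC 1918 private ranges:
  10.0.0.0/8 (10.0.0.0 - 10.255.255.255)
  172.16.0.0/12 (172.16.0.0 - 172.31.255.255)
  192.168.0.0/16 (192.168.0.0 - 192.168.255.255)
Private (in 10.0.0.0/8)


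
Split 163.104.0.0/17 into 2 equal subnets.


New prefix = 17 + 1 = 18
Each subnet has 16384 addresses
  163.104.0.0/18
  163.104.64.0/18
Subnets: 163.104.0.0/18, 163.104.64.0/18


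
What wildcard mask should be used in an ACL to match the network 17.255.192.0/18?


Subnet mask: 255.255.192.0
Wildcard = 255.255.255.255 - subnet mask
255 - 255 = 0
255 - 255 = 0
255 - 192 = 63
255 - 0 = 255
Wildcard: 0.0.63.255


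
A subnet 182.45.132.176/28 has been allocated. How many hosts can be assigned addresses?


Host bits = 32 - 28 = 4
Total addresses = 2^4 = 16
Usable = total - 2 (network and broadcast)
Usable hosts: 14


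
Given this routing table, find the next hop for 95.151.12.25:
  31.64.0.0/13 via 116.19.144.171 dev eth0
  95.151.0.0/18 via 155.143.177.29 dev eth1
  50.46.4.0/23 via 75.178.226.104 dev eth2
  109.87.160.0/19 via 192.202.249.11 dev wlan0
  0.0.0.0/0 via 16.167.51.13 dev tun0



Longest prefix match for 95.151.12.25:
  /13 31.64.0.0: no
  /18 95.151.0.0: MATCH
  /23 50.46.4.0: no
  /19 109.87.160.0: no
  /0 0.0.0.0: MATCH
Selected: next-hop 155.143.177.29 via eth1 (matched /18)


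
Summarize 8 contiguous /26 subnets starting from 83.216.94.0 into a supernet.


Original prefix: /26
Number of subnets: 8 = 2^3
New prefix = 26 - 3 = 23
Supernet: 83.216.94.0/23


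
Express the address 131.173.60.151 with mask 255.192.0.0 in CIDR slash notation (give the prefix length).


Binary: 11111111.11000000.00000000.00000000
Count leading 1s
Prefix: /10


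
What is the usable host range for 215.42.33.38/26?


Network: 215.42.33.0
Broadcast: 215.42.33.63
First usable = network + 1
Last usable = broadcast - 1
Range: 215.42.33.1 to 215.42.33.62


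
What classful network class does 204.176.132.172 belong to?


First octet: 204
Binary: 11001100
110xxxxx -> Class C (192-223)
Class C, default mask 255.255.255.0 (/24)


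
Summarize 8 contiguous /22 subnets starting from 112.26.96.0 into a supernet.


Original prefix: /22
Number of subnets: 8 = 2^3
New prefix = 22 - 3 = 19
Supernet: 112.26.96.0/19


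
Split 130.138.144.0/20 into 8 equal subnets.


New prefix = 20 + 3 = 23
Each subnet has 512 addresses
  130.138.144.0/23
  130.138.146.0/23
  130.138.148.0/23
  130.138.150.0/23
  130.138.152.0/23
  130.138.154.0/23
  130.138.156.0/23
  130.138.158.0/23
Subnets: 130.138.144.0/23, 130.138.146.0/23, 130.138.148.0/23, 130.138.150.0/23, 130.138.152.0/23, 130.138.154.0/23, 130.138.156.0/23, 130.138.158.0/23


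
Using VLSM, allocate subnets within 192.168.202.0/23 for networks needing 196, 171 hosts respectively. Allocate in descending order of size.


196 hosts -> /24 (254 usable): 192.168.202.0/24
171 hosts -> /24 (254 usable): 192.168.203.0/24
Allocation: 192.168.202.0/24 (196 hosts, 254 usable); 192.168.203.0/24 (171 hosts, 254 usable)


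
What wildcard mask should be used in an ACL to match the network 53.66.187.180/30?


Subnet mask: 255.255.255.252
Wildcard = 255.255.255.255 - subnet mask
255 - 255 = 0
255 - 255 = 0
255 - 255 = 0
255 - 252 = 3
Wildcard: 0.0.0.3


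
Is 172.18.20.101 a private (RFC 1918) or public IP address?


RFC 1918 private ranges:
  10.0.0.0/8 (10.0.0.0 - 10.255.255.255)
  172.16.0.0/12 (172.16.0.0 - 172.31.255.255)
  192.168.0.0/16 (192.168.0.0 - 192.168.255.255)
Private (in 172.16.0.0/12)


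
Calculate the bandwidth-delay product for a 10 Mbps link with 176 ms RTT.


BDP = bandwidth * RTT
= 10 Mbps * 176 ms
= 10 * 1e6 * 176 / 1000 bits
= 1760000 bits
= 220000 bytes
= 214.8438 KB
BDP = 1760000 bits (220000 bytes)
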